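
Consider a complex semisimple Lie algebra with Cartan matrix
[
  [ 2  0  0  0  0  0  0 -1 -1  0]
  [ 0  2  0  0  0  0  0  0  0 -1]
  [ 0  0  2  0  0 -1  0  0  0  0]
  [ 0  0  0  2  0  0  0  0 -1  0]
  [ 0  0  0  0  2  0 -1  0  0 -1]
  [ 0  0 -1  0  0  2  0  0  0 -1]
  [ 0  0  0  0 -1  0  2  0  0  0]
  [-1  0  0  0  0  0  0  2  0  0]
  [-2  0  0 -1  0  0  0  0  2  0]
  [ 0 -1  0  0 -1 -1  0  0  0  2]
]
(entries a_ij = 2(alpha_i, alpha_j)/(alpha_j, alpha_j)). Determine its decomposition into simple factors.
The diagram associated to this matrix has two connected components: the simple roots {alpha_2, alpha_3, alpha_5, alpha_6, alpha_7, alpha_10} form a chain of 5 nodes with one extra node attached to the third node from one end (E_6), and {alpha_1, alpha_4, alpha_8, alpha_9} form a chain of 4 nodes with a double edge between the middle two (F_4). A semisimple Lie algebra decomposes uniquely as the direct sum of simple ideals, one per connected component of its Dynkin diagram, so g ≅ E_6 ⊕ F_4 (dimension 78 + 52 = 130).

E_6 ⊕ F_4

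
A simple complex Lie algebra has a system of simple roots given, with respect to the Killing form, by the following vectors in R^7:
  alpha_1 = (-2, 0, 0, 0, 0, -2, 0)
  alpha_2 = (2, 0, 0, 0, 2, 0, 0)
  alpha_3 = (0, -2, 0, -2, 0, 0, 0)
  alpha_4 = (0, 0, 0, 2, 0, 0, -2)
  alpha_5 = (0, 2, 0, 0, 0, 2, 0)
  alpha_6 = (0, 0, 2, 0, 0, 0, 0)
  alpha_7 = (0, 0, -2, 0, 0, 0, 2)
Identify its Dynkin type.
Compute the Cartan integers a_ij = 2(alpha_i, alpha_j)/(alpha_j, alpha_j); the resulting 7x7 Cartan matrix is
[[2, -1, 0, 0, -1, 0, 0], [-1, 2, 0, 0, 0, 0, 0], [0, 0, 2, -1, -1, 0, 0], [0, 0, -1, 2, 0, 0, -1], [-1, 0, -1, 0, 2, 0, 0], [0, 0, 0, 0, 0, 2, -1], [0, 0, 0, -1, 0, -2, 2]].
The roots have two lengths (squared-length ratio 2:1); the short ones are alpha_{6}. The associated Dynkin diagram is a chain of 7 nodes with a double edge at one end; the terminal node there is the unique short simple root (B_7), so the type is B_7 (the algebra so(15)).

type B_7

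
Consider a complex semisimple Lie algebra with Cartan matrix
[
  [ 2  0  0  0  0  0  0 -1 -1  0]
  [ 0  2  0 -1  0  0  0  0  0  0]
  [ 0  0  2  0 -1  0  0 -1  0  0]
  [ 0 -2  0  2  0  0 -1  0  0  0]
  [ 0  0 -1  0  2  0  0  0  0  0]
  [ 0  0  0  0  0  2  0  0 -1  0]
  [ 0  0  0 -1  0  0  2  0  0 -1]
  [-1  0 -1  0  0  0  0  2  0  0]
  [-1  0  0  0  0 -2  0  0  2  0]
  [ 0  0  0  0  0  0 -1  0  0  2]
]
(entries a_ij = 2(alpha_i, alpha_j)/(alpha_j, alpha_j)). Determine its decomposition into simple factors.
B4 ⊕ B6

The diagram associated to this matrix has two connected components: the simple roots {alpha_2, alpha_4, alpha_7, alpha_10} form a chain of 4 nodes with a double edge at one end; the terminal node there is the unique short simple root (B_4), and {alpha_1, alpha_3, alpha_5, alpha_6, alpha_8, alpha_9} form a chain of 6 nodes with a double edge at one end; the terminal node there is the unique short simple root (B_6). A semisimple Lie algebra decomposes uniquely as the direct sum of simple ideals, one per connected component of its Dynkin diagram, so g ≅ B_4 ⊕ B_6 (dimension 36 + 78 = 114).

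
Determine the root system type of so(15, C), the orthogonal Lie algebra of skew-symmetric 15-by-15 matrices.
type B_7

This is so(15) with 15 odd, which has dimension 15(15-1)/2 = 105 and rank (15-1)/2 = 7. In the classification of classical Lie algebras, the orthogonal algebra so(2n+1) in an odd number of variables has type B_n; here n = 7, so the Dynkin diagram is a chain of 7 nodes with a double edge at one end; the terminal node there is the unique short simple root (B_7). Hence the type is B_7.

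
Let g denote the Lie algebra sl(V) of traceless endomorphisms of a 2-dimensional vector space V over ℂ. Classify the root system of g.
A_1

This is sl(2), which has dimension 2^2 - 1 = 3 and rank 2 - 1 = 1 (a Cartan subalgebra is the diagonal traceless matrices). In the classification of classical Lie algebras, the special linear algebra sl(n+1) has type A_n; here n = 1, so the Dynkin diagram is a chain of 1 nodes with single edges (A_1). Hence the type is A_1.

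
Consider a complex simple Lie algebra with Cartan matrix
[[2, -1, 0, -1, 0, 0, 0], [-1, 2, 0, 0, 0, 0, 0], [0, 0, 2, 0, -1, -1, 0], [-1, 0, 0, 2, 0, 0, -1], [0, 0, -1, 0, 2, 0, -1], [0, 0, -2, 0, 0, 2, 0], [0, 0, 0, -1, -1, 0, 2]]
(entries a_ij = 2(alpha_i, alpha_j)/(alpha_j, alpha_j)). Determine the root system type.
C_7 (sp(14))

The matrix has rank 7 with 2's on the diagonal. Reading the off-diagonal entries as Dynkin edges (a single edge where a_ij = a_ji = -1; a double or triple edge where a_ij * a_ji = 2 or 3), the diagram is a chain of 7 nodes with a double edge at one end; the terminal node there is the unique long simple root (C_7). One simple-root ordering that puts it in standard form is (alpha_2, alpha_1, alpha_4, alpha_7, alpha_5, alpha_3, alpha_6). So the algebra is type C_7, i.e. sp(14).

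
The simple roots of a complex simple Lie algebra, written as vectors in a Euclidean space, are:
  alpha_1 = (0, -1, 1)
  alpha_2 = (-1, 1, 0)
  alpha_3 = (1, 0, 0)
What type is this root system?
Compute the Cartan integers a_ij = 2(alpha_i, alpha_j)/(alpha_j, alpha_j); the resulting 3x3 Cartan matrix is
[[2, -1, 0], [-1, 2, -2], [0, -1, 2]].
The roots have two lengths (squared-length ratio 2:1); the short ones are alpha_{3}. The associated Dynkin diagram is a chain of 3 nodes with a double edge at one end; the terminal node there is the unique short simple root (B_3), so the type is B_3 (the algebra so(7)).

B3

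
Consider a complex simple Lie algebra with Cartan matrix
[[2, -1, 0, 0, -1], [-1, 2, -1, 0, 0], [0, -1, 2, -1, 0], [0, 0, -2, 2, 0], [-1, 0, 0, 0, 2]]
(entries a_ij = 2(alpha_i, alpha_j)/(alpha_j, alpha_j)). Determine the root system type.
C_5 (sp(10))

The matrix has rank 5 with 2's on the diagonal. Reading the off-diagonal entries as Dynkin edges (a single edge where a_ij = a_ji = -1; a double or triple edge where a_ij * a_ji = 2 or 3), the diagram is a chain of 5 nodes with a double edge at one end; the terminal node there is the unique long simple root (C_5). One simple-root ordering that puts it in standard form is (alpha_5, alpha_1, alpha_2, alpha_3, alpha_4). So the algebra is type C_5, i.e. sp(10).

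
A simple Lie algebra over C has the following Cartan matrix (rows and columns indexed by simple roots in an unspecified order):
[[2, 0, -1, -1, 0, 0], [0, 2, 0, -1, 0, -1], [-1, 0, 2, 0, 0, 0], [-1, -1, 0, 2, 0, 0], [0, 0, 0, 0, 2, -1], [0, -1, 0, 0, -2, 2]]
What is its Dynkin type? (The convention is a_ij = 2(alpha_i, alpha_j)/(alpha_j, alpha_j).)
B_6 (so(13))

The matrix has rank 6 with 2's on the diagonal. Reading the off-diagonal entries as Dynkin edges (a single edge where a_ij = a_ji = -1; a double or triple edge where a_ij * a_ji = 2 or 3), the diagram is a chain of 6 nodes with a double edge at one end; the terminal node there is the unique short simple root (B_6). One simple-root ordering that puts it in standard form is (alpha_3, alpha_1, alpha_4, alpha_2, alpha_6, alpha_5). So the algebra is type B_6, i.e. so(13).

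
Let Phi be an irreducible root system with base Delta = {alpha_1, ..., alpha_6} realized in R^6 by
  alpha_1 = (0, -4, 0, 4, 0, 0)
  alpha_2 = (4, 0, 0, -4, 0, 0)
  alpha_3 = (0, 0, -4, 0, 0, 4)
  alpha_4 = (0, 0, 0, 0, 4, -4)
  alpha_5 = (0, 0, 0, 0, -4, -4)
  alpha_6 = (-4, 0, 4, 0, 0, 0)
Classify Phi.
type D_6

Compute the Cartan integers a_ij = 2(alpha_i, alpha_j)/(alpha_j, alpha_j); the resulting 6x6 Cartan matrix is
[[2, -1, 0, 0, 0, 0], [-1, 2, 0, 0, 0, -1], [0, 0, 2, -1, -1, -1], [0, 0, -1, 2, 0, 0], [0, 0, -1, 0, 2, 0], [0, -1, -1, 0, 0, 2]].
All simple roots have the same length, so the diagram is simply laced. The associated Dynkin diagram is a chain of 4 nodes with a fork of two nodes at one end (D_6), so the type is D_6 (the algebra so(12)).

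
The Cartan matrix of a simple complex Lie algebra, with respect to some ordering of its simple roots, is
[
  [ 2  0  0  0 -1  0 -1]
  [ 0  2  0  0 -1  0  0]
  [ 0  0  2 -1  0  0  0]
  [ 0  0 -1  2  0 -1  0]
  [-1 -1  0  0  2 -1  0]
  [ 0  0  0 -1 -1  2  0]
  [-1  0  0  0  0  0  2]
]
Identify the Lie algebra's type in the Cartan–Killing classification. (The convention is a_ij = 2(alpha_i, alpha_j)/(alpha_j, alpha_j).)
type E_7

The matrix has rank 7 with 2's on the diagonal. Reading the off-diagonal entries as Dynkin edges (a single edge where a_ij = a_ji = -1; a double or triple edge where a_ij * a_ji = 2 or 3), the diagram is a chain of 6 nodes with one extra node attached to the third node from one end (E_7). One simple-root ordering that puts it in standard form is (alpha_7, alpha_2, alpha_1, alpha_5, alpha_6, alpha_4, alpha_3). So the algebra is type E_7.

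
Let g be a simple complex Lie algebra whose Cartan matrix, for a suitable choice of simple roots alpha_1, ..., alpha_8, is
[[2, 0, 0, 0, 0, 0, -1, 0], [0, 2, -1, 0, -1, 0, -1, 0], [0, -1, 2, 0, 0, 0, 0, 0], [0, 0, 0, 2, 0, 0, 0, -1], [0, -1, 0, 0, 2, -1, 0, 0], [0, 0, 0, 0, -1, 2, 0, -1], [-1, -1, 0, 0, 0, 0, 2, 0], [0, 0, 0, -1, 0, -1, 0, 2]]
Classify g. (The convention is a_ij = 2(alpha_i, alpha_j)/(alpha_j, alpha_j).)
E_8

The matrix has rank 8 with 2's on the diagonal. Reading the off-diagonal entries as Dynkin edges (a single edge where a_ij = a_ji = -1; a double or triple edge where a_ij * a_ji = 2 or 3), the diagram is a chain of 7 nodes with one extra node attached to the third node from one end (E_8). One simple-root ordering that puts it in standard form is (alpha_1, alpha_3, alpha_7, alpha_2, alpha_5, alpha_6, alpha_8, alpha_4). So the algebra is type E_8.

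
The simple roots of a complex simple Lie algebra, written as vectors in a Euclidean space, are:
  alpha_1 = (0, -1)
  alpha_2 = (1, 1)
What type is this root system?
B2

Compute the Cartan integers a_ij = 2(alpha_i, alpha_j)/(alpha_j, alpha_j); the resulting 2x2 Cartan matrix is
[[2, -1], [-2, 2]].
The roots have two lengths (squared-length ratio 2:1); the short ones are alpha_{1}. The associated Dynkin diagram is a chain of 2 nodes with a double edge at one end; the terminal node there is the unique short simple root (B_2), so the type is B_2 (the algebra so(5)).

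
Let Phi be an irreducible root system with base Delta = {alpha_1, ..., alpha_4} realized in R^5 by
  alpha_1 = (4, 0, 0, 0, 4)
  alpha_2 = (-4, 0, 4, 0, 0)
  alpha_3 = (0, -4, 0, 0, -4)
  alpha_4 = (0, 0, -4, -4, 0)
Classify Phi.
Compute the Cartan integers a_ij = 2(alpha_i, alpha_j)/(alpha_j, alpha_j); the resulting 4x4 Cartan matrix is
[[2, -1, -1, 0], [-1, 2, 0, -1], [-1, 0, 2, 0], [0, -1, 0, 2]].
All simple roots have the same length, so the diagram is simply laced. The associated Dynkin diagram is a chain of 4 nodes with single edges (A_4), so the type is A_4 (the algebra sl(5)).

A_4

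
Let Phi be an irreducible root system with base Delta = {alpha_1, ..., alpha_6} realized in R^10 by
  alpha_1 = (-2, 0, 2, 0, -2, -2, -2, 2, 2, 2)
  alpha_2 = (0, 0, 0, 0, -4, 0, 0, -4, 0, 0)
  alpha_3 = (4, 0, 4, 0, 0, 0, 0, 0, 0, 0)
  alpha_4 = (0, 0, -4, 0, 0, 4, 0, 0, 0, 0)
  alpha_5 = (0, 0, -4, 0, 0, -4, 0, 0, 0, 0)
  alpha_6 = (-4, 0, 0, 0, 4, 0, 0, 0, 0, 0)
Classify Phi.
type E_6

Compute the Cartan integers a_ij = 2(alpha_i, alpha_j)/(alpha_j, alpha_j); the resulting 6x6 Cartan matrix is
[[2, 0, 0, -1, 0, 0], [0, 2, 0, 0, 0, -1], [0, 0, 2, -1, -1, -1], [-1, 0, -1, 2, 0, 0], [0, 0, -1, 0, 2, 0], [0, -1, -1, 0, 0, 2]].
All simple roots have the same length, so the diagram is simply laced. The associated Dynkin diagram is a chain of 5 nodes with one extra node attached to the third node from one end (E_6), so the type is E_6.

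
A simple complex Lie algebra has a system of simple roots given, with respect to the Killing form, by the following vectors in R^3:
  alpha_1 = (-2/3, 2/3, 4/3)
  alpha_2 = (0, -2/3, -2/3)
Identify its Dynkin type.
G_2

Compute the Cartan integers a_ij = 2(alpha_i, alpha_j)/(alpha_j, alpha_j); the resulting 2x2 Cartan matrix is
[[2, -3], [-1, 2]].
The roots have two lengths (squared-length ratio 3:1); the short ones are alpha_{2}. The associated Dynkin diagram is two nodes joined by a triple edge (G_2), so the type is G_2.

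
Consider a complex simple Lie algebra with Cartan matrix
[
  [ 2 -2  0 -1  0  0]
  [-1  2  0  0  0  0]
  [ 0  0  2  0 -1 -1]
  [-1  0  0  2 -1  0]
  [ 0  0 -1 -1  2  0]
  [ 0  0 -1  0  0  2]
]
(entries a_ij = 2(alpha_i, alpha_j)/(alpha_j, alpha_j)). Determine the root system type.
The matrix has rank 6 with 2's on the diagonal. Reading the off-diagonal entries as Dynkin edges (a single edge where a_ij = a_ji = -1; a double or triple edge where a_ij * a_ji = 2 or 3), the diagram is a chain of 6 nodes with a double edge at one end; the terminal node there is the unique short simple root (B_6). One simple-root ordering that puts it in standard form is (alpha_6, alpha_3, alpha_5, alpha_4, alpha_1, alpha_2). So the algebra is type B_6, i.e. so(13).

B6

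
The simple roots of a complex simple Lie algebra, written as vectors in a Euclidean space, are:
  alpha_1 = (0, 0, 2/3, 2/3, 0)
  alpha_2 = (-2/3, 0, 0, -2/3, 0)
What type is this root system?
type A_2

Compute the Cartan integers a_ij = 2(alpha_i, alpha_j)/(alpha_j, alpha_j); the resulting 2x2 Cartan matrix is
[[2, -1], [-1, 2]].
All simple roots have the same length, so the diagram is simply laced. The associated Dynkin diagram is a chain of 2 nodes with single edges (A_2), so the type is A_2 (the algebra sl(3)).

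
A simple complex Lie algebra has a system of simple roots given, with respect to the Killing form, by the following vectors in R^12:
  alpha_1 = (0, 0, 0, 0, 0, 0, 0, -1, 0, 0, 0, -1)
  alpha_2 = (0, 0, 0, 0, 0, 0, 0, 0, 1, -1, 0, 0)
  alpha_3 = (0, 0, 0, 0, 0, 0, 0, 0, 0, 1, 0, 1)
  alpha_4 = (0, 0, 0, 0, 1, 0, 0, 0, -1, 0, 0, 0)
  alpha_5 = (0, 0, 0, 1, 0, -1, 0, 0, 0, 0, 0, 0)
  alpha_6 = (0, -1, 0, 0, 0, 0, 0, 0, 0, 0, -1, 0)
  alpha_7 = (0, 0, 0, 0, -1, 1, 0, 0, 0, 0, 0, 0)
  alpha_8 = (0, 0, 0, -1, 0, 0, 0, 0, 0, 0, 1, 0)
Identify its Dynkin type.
A_8 (sl(9))

Compute the Cartan integers a_ij = 2(alpha_i, alpha_j)/(alpha_j, alpha_j); the resulting 8x8 Cartan matrix is
[[2, 0, -1, 0, 0, 0, 0, 0], [0, 2, -1, -1, 0, 0, 0, 0], [-1, -1, 2, 0, 0, 0, 0, 0], [0, -1, 0, 2, 0, 0, -1, 0], [0, 0, 0, 0, 2, 0, -1, -1], [0, 0, 0, 0, 0, 2, 0, -1], [0, 0, 0, -1, -1, 0, 2, 0], [0, 0, 0, 0, -1, -1, 0, 2]].
All simple roots have the same length, so the diagram is simply laced. The associated Dynkin diagram is a chain of 8 nodes with single edges (A_8), so the type is A_8 (the algebra sl(9)).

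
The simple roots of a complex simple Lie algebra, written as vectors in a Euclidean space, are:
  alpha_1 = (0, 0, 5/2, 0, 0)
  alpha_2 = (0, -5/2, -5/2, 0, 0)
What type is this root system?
B_2

Compute the Cartan integers a_ij = 2(alpha_i, alpha_j)/(alpha_j, alpha_j); the resulting 2x2 Cartan matrix is
[[2, -1], [-2, 2]].
The roots have two lengths (squared-length ratio 2:1); the short ones are alpha_{1}. The associated Dynkin diagram is a chain of 2 nodes with a double edge at one end; the terminal node there is the unique short simple root (B_2), so the type is B_2 (the algebra so(5)).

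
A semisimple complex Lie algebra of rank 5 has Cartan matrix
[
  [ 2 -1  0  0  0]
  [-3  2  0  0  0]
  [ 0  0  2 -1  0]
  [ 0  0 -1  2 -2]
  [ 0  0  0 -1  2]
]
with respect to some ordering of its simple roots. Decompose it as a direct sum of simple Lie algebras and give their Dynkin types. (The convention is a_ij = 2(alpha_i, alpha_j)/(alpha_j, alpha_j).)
The diagram associated to this matrix has two connected components: the simple roots {alpha_3, alpha_4, alpha_5} form a chain of 3 nodes with a double edge at one end; the terminal node there is the unique short simple root (B_3), and {alpha_1, alpha_2} form two nodes joined by a triple edge (G_2). A semisimple Lie algebra decomposes uniquely as the direct sum of simple ideals, one per connected component of its Dynkin diagram, so g ≅ B_3 ⊕ G_2 (dimension 21 + 14 = 35).

type B_3 ⊕ type G_2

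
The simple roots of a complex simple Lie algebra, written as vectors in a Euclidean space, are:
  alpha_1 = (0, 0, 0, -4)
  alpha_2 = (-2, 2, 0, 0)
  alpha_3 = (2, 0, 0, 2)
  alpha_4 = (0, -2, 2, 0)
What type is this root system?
C4

Compute the Cartan integers a_ij = 2(alpha_i, alpha_j)/(alpha_j, alpha_j); the resulting 4x4 Cartan matrix is
[[2, 0, -2, 0], [0, 2, -1, -1], [-1, -1, 2, 0], [0, -1, 0, 2]].
The roots have two lengths (squared-length ratio 2:1); the short ones are alpha_{2,3,4}. The associated Dynkin diagram is a chain of 4 nodes with a double edge at one end; the terminal node there is the unique long simple root (C_4), so the type is C_4 (the algebra sp(8)).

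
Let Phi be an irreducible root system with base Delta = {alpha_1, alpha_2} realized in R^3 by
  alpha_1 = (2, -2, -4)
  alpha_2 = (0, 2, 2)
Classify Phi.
Compute the Cartan integers a_ij = 2(alpha_i, alpha_j)/(alpha_j, alpha_j); the resulting 2x2 Cartan matrix is
[[2, -3], [-1, 2]].
The roots have two lengths (squared-length ratio 3:1); the short ones are alpha_{2}. The associated Dynkin diagram is two nodes joined by a triple edge (G_2), so the type is G_2.

G2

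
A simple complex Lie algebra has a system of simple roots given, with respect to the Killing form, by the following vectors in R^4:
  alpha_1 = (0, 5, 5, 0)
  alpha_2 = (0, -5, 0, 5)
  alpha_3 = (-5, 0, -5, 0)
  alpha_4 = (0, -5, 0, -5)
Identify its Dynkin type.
D4

Compute the Cartan integers a_ij = 2(alpha_i, alpha_j)/(alpha_j, alpha_j); the resulting 4x4 Cartan matrix is
[[2, -1, -1, -1], [-1, 2, 0, 0], [-1, 0, 2, 0], [-1, 0, 0, 2]].
All simple roots have the same length, so the diagram is simply laced. The associated Dynkin diagram is a chain of 2 nodes with a fork of two nodes at one end (D_4), so the type is D_4 (the algebra so(8)).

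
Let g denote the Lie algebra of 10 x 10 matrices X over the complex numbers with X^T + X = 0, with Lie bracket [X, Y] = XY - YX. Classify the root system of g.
D5

This is so(10) with 10 even, which has dimension 10(10-1)/2 = 45 and rank 10/2 = 5. In the classification of classical Lie algebras, the orthogonal algebra so(2n) in an even number of variables has type D_n; here n = 5, so the Dynkin diagram is a chain of 3 nodes with a fork of two nodes at one end (D_5). Hence the type is D_5.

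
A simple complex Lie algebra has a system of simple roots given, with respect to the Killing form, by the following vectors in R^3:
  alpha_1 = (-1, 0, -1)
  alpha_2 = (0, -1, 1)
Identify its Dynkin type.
A_2

Compute the Cartan integers a_ij = 2(alpha_i, alpha_j)/(alpha_j, alpha_j); the resulting 2x2 Cartan matrix is
[[2, -1], [-1, 2]].
All simple roots have the same length, so the diagram is simply laced. The associated Dynkin diagram is a chain of 2 nodes with single edges (A_2), so the type is A_2 (the algebra sl(3)).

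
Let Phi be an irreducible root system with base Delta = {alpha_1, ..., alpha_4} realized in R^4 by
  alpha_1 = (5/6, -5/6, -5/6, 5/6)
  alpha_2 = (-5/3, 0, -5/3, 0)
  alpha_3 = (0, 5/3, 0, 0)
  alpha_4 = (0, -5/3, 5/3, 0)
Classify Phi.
Compute the Cartan integers a_ij = 2(alpha_i, alpha_j)/(alpha_j, alpha_j); the resulting 4x4 Cartan matrix is
[[2, 0, -1, 0], [0, 2, 0, -1], [-1, 0, 2, -1], [0, -1, -2, 2]].
The roots have two lengths (squared-length ratio 2:1); the short ones are alpha_{1,3}. The associated Dynkin diagram is a chain of 4 nodes with a double edge between the middle two (F_4), so the type is F_4.

F4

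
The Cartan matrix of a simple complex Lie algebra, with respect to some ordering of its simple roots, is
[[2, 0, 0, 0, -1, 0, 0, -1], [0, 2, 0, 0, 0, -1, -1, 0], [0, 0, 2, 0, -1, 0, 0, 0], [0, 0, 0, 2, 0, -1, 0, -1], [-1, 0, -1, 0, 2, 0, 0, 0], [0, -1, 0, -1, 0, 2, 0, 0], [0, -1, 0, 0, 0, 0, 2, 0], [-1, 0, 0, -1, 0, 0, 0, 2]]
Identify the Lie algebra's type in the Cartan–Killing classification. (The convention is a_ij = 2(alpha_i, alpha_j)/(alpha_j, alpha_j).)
A8

The matrix has rank 8 with 2's on the diagonal. Reading the off-diagonal entries as Dynkin edges (a single edge where a_ij = a_ji = -1; a double or triple edge where a_ij * a_ji = 2 or 3), the diagram is a chain of 8 nodes with single edges (A_8). One simple-root ordering that puts it in standard form is (alpha_3, alpha_5, alpha_1, alpha_8, alpha_4, alpha_6, alpha_2, alpha_7). So the algebra is type A_8, i.e. sl(9).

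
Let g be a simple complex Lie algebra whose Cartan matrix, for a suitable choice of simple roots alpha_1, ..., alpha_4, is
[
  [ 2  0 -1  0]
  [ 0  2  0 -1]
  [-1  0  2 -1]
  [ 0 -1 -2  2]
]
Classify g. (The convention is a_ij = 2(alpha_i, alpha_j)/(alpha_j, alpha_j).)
type F_4

The matrix has rank 4 with 2's on the diagonal. Reading the off-diagonal entries as Dynkin edges (a single edge where a_ij = a_ji = -1; a double or triple edge where a_ij * a_ji = 2 or 3), the diagram is a chain of 4 nodes with a double edge between the middle two (F_4). One simple-root ordering that puts it in standard form is (alpha_2, alpha_4, alpha_3, alpha_1). So the algebra is type F_4.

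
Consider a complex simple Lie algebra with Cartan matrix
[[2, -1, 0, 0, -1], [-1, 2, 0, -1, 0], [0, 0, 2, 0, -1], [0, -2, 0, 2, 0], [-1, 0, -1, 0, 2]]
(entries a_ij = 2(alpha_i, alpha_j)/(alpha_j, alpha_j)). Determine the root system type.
C_5

The matrix has rank 5 with 2's on the diagonal. Reading the off-diagonal entries as Dynkin edges (a single edge where a_ij = a_ji = -1; a double or triple edge where a_ij * a_ji = 2 or 3), the diagram is a chain of 5 nodes with a double edge at one end; the terminal node there is the unique long simple root (C_5). One simple-root ordering that puts it in standard form is (alpha_3, alpha_5, alpha_1, alpha_2, alpha_4). So the algebra is type C_5, i.e. sp(10).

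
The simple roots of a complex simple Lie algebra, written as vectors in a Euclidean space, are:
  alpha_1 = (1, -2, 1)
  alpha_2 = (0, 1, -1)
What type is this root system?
G2

Compute the Cartan integers a_ij = 2(alpha_i, alpha_j)/(alpha_j, alpha_j); the resulting 2x2 Cartan matrix is
[[2, -3], [-1, 2]].
The roots have two lengths (squared-length ratio 3:1); the short ones are alpha_{2}. The associated Dynkin diagram is two nodes joined by a triple edge (G_2), so the type is G_2.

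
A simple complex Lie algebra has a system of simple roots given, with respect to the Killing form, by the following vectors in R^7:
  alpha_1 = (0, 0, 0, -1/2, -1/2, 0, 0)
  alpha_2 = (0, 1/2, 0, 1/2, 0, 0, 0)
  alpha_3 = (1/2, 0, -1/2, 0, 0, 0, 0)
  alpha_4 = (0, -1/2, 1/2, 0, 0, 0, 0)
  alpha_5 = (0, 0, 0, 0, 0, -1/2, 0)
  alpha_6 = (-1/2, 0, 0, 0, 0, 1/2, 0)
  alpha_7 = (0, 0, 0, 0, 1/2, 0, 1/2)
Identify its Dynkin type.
Compute the Cartan integers a_ij = 2(alpha_i, alpha_j)/(alpha_j, alpha_j); the resulting 7x7 Cartan matrix is
[[2, -1, 0, 0, 0, 0, -1], [-1, 2, 0, -1, 0, 0, 0], [0, 0, 2, -1, 0, -1, 0], [0, -1, -1, 2, 0, 0, 0], [0, 0, 0, 0, 2, -1, 0], [0, 0, -1, 0, -2, 2, 0], [-1, 0, 0, 0, 0, 0, 2]].
The roots have two lengths (squared-length ratio 2:1); the short ones are alpha_{5}. The associated Dynkin diagram is a chain of 7 nodes with a double edge at one end; the terminal node there is the unique short simple root (B_7), so the type is B_7 (the algebra so(15)).

B_7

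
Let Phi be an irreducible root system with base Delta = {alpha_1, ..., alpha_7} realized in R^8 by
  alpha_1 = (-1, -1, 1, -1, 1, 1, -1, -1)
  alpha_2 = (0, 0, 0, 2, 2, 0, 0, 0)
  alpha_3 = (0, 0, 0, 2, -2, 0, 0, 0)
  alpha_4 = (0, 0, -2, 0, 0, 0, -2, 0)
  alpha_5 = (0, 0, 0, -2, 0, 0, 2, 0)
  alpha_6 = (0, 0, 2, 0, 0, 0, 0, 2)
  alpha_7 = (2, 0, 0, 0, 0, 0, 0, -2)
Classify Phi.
E7

Compute the Cartan integers a_ij = 2(alpha_i, alpha_j)/(alpha_j, alpha_j); the resulting 7x7 Cartan matrix is
[[2, 0, -1, 0, 0, 0, 0], [0, 2, 0, 0, -1, 0, 0], [-1, 0, 2, 0, -1, 0, 0], [0, 0, 0, 2, -1, -1, 0], [0, -1, -1, -1, 2, 0, 0], [0, 0, 0, -1, 0, 2, -1], [0, 0, 0, 0, 0, -1, 2]].
All simple roots have the same length, so the diagram is simply laced. The associated Dynkin diagram is a chain of 6 nodes with one extra node attached to the third node from one end (E_7), so the type is E_7.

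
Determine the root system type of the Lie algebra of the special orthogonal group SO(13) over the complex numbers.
B_6 (so(13))

This is so(13) with 13 odd, which has dimension 13(13-1)/2 = 78 and rank (13-1)/2 = 6. In the classification of classical Lie algebras, the orthogonal algebra so(2n+1) in an odd number of variables has type B_n; here n = 6, so the Dynkin diagram is a chain of 6 nodes with a double edge at one end; the terminal node there is the unique short simple root (B_6). Hence the type is B_6.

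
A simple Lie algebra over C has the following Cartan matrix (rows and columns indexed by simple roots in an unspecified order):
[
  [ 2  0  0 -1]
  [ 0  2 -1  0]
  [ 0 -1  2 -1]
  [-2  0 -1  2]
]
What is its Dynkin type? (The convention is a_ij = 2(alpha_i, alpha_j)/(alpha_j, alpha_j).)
The matrix has rank 4 with 2's on the diagonal. Reading the off-diagonal entries as Dynkin edges (a single edge where a_ij = a_ji = -1; a double or triple edge where a_ij * a_ji = 2 or 3), the diagram is a chain of 4 nodes with a double edge at one end; the terminal node there is the unique short simple root (B_4). One simple-root ordering that puts it in standard form is (alpha_2, alpha_3, alpha_4, alpha_1). So the algebra is type B_4, i.e. so(9).

B_4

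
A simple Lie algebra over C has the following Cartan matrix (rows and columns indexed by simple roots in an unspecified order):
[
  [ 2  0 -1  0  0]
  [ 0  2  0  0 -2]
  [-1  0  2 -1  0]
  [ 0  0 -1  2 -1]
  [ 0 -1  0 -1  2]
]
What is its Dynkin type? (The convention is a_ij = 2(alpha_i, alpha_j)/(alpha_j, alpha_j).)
The matrix has rank 5 with 2's on the diagonal. Reading the off-diagonal entries as Dynkin edges (a single edge where a_ij = a_ji = -1; a double or triple edge where a_ij * a_ji = 2 or 3), the diagram is a chain of 5 nodes with a double edge at one end; the terminal node there is the unique long simple root (C_5). One simple-root ordering that puts it in standard form is (alpha_1, alpha_3, alpha_4, alpha_5, alpha_2). So the algebra is type C_5, i.e. sp(10).

type C_5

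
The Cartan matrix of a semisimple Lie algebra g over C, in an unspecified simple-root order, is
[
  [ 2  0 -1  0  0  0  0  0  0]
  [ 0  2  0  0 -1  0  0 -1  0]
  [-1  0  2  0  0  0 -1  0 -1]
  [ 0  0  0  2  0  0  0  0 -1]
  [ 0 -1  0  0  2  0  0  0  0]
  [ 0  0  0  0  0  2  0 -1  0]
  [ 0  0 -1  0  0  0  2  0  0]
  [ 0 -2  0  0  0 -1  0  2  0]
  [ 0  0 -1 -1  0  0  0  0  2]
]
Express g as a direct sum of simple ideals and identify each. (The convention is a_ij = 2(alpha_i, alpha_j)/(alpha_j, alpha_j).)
D_5 (so(10)) + F_4

The diagram associated to this matrix has two connected components: the simple roots {alpha_1, alpha_3, alpha_4, alpha_7, alpha_9} form a chain of 3 nodes with a fork of two nodes at one end (D_5), and {alpha_2, alpha_5, alpha_6, alpha_8} form a chain of 4 nodes with a double edge between the middle two (F_4). A semisimple Lie algebra decomposes uniquely as the direct sum of simple ideals, one per connected component of its Dynkin diagram, so g ≅ D_5 ⊕ F_4 (dimension 45 + 52 = 97).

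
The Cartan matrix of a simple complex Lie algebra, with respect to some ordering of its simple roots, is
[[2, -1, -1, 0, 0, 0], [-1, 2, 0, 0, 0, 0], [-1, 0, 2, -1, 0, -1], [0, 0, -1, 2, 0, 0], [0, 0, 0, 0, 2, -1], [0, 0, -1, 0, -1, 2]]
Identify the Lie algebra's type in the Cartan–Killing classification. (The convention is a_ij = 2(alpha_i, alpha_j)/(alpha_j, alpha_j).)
The matrix has rank 6 with 2's on the diagonal. Reading the off-diagonal entries as Dynkin edges (a single edge where a_ij = a_ji = -1; a double or triple edge where a_ij * a_ji = 2 or 3), the diagram is a chain of 5 nodes with one extra node attached to the third node from one end (E_6). One simple-root ordering that puts it in standard form is (alpha_5, alpha_4, alpha_6, alpha_3, alpha_1, alpha_2). So the algebra is type E_6.

E_6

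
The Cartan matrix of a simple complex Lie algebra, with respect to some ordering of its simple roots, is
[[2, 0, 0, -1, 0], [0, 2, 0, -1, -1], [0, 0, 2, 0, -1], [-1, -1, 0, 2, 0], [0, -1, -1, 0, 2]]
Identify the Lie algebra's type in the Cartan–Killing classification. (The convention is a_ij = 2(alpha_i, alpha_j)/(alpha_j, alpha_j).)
A_5 (sl(6))

The matrix has rank 5 with 2's on the diagonal. Reading the off-diagonal entries as Dynkin edges (a single edge where a_ij = a_ji = -1; a double or triple edge where a_ij * a_ji = 2 or 3), the diagram is a chain of 5 nodes with single edges (A_5). One simple-root ordering that puts it in standard form is (alpha_3, alpha_5, alpha_2, alpha_4, alpha_1). So the algebra is type A_5, i.e. sl(6).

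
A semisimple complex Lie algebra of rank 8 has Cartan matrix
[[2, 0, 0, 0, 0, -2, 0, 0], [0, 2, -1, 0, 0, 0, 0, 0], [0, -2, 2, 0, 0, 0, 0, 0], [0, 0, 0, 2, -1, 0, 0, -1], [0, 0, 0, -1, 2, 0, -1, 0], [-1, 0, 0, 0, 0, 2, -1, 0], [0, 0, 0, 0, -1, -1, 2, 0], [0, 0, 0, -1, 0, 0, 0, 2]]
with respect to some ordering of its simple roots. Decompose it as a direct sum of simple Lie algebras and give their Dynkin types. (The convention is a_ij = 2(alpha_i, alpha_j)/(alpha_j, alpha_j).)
B2 + C6

The diagram associated to this matrix has two connected components: the simple roots {alpha_2, alpha_3} form a chain of 2 nodes with a double edge at one end; the terminal node there is the unique short simple root (B_2), and {alpha_1, alpha_4, alpha_5, alpha_6, alpha_7, alpha_8} form a chain of 6 nodes with a double edge at one end; the terminal node there is the unique long simple root (C_6). A semisimple Lie algebra decomposes uniquely as the direct sum of simple ideals, one per connected component of its Dynkin diagram, so g ≅ B_2 ⊕ C_6 (dimension 10 + 78 = 88).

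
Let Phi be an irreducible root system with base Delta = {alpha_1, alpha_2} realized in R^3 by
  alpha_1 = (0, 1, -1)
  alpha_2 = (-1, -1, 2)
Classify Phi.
type G_2

Compute the Cartan integers a_ij = 2(alpha_i, alpha_j)/(alpha_j, alpha_j); the resulting 2x2 Cartan matrix is
[[2, -1], [-3, 2]].
The roots have two lengths (squared-length ratio 3:1); the short ones are alpha_{1}. The associated Dynkin diagram is two nodes joined by a triple edge (G_2), so the type is G_2.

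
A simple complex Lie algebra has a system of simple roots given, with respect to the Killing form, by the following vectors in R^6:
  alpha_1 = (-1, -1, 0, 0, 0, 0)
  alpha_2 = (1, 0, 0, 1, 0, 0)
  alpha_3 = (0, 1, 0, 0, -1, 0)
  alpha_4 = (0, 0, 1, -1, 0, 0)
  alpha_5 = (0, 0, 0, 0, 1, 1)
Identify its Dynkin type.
Compute the Cartan integers a_ij = 2(alpha_i, alpha_j)/(alpha_j, alpha_j); the resulting 5x5 Cartan matrix is
[[2, -1, -1, 0, 0], [-1, 2, 0, -1, 0], [-1, 0, 2, 0, -1], [0, -1, 0, 2, 0], [0, 0, -1, 0, 2]].
All simple roots have the same length, so the diagram is simply laced. The associated Dynkin diagram is a chain of 5 nodes with single edges (A_5), so the type is A_5 (the algebra sl(6)).

A_5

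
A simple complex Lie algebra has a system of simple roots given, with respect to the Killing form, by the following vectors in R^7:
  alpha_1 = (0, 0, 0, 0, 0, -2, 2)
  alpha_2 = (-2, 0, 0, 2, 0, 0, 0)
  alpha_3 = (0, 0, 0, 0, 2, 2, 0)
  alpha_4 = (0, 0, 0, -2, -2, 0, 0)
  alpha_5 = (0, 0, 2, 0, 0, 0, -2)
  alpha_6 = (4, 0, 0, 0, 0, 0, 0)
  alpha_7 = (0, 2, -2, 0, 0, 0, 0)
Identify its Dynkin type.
Compute the Cartan integers a_ij = 2(alpha_i, alpha_j)/(alpha_j, alpha_j); the resulting 7x7 Cartan matrix is
[[2, 0, -1, 0, -1, 0, 0], [0, 2, 0, -1, 0, -1, 0], [-1, 0, 2, -1, 0, 0, 0], [0, -1, -1, 2, 0, 0, 0], [-1, 0, 0, 0, 2, 0, -1], [0, -2, 0, 0, 0, 2, 0], [0, 0, 0, 0, -1, 0, 2]].
The roots have two lengths (squared-length ratio 2:1); the short ones are alpha_{1,2,3,4,5,7}. The associated Dynkin diagram is a chain of 7 nodes with a double edge at one end; the terminal node there is the unique long simple root (C_7), so the type is C_7 (the algebra sp(14)).

type C_7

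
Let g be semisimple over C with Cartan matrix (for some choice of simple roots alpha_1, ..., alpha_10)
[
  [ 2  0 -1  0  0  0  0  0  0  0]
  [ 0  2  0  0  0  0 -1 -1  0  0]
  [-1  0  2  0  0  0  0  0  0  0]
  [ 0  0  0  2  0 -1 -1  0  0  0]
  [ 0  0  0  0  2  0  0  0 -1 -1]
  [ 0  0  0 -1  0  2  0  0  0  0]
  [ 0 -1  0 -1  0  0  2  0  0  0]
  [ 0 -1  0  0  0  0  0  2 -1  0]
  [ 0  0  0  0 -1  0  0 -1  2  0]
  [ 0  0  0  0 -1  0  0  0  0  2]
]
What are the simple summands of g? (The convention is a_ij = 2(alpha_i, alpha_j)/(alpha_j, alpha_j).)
A_2 ⊕ A_8

The diagram associated to this matrix has two connected components: the simple roots {alpha_1, alpha_3} form a chain of 2 nodes with single edges (A_2), and {alpha_2, alpha_4, alpha_5, alpha_6, alpha_7, alpha_8, alpha_9, alpha_10} form a chain of 8 nodes with single edges (A_8). A semisimple Lie algebra decomposes uniquely as the direct sum of simple ideals, one per connected component of its Dynkin diagram, so g ≅ A_2 ⊕ A_8 (dimension 8 + 80 = 88).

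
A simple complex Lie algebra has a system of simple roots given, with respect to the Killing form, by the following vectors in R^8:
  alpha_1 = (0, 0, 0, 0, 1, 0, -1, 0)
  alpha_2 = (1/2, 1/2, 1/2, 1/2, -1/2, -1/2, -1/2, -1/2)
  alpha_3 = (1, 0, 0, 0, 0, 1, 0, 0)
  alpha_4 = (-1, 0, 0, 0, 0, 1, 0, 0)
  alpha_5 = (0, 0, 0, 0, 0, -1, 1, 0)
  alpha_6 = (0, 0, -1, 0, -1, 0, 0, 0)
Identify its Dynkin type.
Compute the Cartan integers a_ij = 2(alpha_i, alpha_j)/(alpha_j, alpha_j); the resulting 6x6 Cartan matrix is
[[2, 0, 0, 0, -1, -1], [0, 2, 0, -1, 0, 0], [0, 0, 2, 0, -1, 0], [0, -1, 0, 2, -1, 0], [-1, 0, -1, -1, 2, 0], [-1, 0, 0, 0, 0, 2]].
All simple roots have the same length, so the diagram is simply laced. The associated Dynkin diagram is a chain of 5 nodes with one extra node attached to the third node from one end (E_6), so the type is E_6.

type E_6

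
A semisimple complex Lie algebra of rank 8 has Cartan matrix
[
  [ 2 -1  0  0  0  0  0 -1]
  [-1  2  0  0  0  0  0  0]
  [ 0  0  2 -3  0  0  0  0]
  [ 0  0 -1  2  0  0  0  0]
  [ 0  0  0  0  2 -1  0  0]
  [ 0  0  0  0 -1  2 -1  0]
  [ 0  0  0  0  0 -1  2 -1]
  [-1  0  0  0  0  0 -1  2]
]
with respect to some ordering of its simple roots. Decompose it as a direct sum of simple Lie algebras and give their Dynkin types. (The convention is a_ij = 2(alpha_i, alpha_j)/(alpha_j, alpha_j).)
A_6 + G_2

The diagram associated to this matrix has two connected components: the simple roots {alpha_1, alpha_2, alpha_5, alpha_6, alpha_7, alpha_8} form a chain of 6 nodes with single edges (A_6), and {alpha_3, alpha_4} form two nodes joined by a triple edge (G_2). A semisimple Lie algebra decomposes uniquely as the direct sum of simple ideals, one per connected component of its Dynkin diagram, so g ≅ A_6 ⊕ G_2 (dimension 48 + 14 = 62).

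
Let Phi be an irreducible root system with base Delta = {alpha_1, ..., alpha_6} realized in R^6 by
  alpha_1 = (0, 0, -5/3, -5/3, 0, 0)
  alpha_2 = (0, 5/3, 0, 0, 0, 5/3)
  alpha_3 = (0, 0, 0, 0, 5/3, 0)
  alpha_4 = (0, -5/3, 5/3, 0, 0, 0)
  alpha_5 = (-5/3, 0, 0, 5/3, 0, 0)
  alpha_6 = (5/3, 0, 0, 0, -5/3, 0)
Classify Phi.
Compute the Cartan integers a_ij = 2(alpha_i, alpha_j)/(alpha_j, alpha_j); the resulting 6x6 Cartan matrix is
[[2, 0, 0, -1, -1, 0], [0, 2, 0, -1, 0, 0], [0, 0, 2, 0, 0, -1], [-1, -1, 0, 2, 0, 0], [-1, 0, 0, 0, 2, -1], [0, 0, -2, 0, -1, 2]].
The roots have two lengths (squared-length ratio 2:1); the short ones are alpha_{3}. The associated Dynkin diagram is a chain of 6 nodes with a double edge at one end; the terminal node there is the unique short simple root (B_6), so the type is B_6 (the algebra so(13)).

B_6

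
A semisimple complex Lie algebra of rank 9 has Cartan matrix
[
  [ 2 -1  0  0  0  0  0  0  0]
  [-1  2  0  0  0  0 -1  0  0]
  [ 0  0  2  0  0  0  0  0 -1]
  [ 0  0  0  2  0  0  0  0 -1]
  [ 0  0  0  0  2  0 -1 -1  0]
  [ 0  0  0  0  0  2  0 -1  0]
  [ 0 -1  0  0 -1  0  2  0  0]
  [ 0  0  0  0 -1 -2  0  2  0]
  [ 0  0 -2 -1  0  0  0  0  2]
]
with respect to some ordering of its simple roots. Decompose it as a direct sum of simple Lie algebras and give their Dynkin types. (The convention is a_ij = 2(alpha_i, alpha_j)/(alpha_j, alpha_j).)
The diagram associated to this matrix has two connected components: the simple roots {alpha_3, alpha_4, alpha_9} form a chain of 3 nodes with a double edge at one end; the terminal node there is the unique short simple root (B_3), and {alpha_1, alpha_2, alpha_5, alpha_6, alpha_7, alpha_8} form a chain of 6 nodes with a double edge at one end; the terminal node there is the unique short simple root (B_6). A semisimple Lie algebra decomposes uniquely as the direct sum of simple ideals, one per connected component of its Dynkin diagram, so g ≅ B_3 ⊕ B_6 (dimension 21 + 78 = 99).

B3 + B6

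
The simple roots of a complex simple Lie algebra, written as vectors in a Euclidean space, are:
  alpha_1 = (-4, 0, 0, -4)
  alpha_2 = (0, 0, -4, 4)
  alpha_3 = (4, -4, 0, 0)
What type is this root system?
A3

Compute the Cartan integers a_ij = 2(alpha_i, alpha_j)/(alpha_j, alpha_j); the resulting 3x3 Cartan matrix is
[[2, -1, -1], [-1, 2, 0], [-1, 0, 2]].
All simple roots have the same length, so the diagram is simply laced. The associated Dynkin diagram is a chain of 3 nodes with single edges (A_3), so the type is A_3 (the algebra sl(4)).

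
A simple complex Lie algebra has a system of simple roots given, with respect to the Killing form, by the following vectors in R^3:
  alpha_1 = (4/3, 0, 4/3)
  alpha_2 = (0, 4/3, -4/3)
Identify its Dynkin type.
Compute the Cartan integers a_ij = 2(alpha_i, alpha_j)/(alpha_j, alpha_j); the resulting 2x2 Cartan matrix is
[[2, -1], [-1, 2]].
All simple roots have the same length, so the diagram is simply laced. The associated Dynkin diagram is a chain of 2 nodes with single edges (A_2), so the type is A_2 (the algebra sl(3)).

A_2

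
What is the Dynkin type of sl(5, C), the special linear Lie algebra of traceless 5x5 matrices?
A_4 (sl(5))

This is sl(5), which has dimension 5^2 - 1 = 24 and rank 5 - 1 = 4 (a Cartan subalgebra is the diagonal traceless matrices). In the classification of classical Lie algebras, the special linear algebra sl(n+1) has type A_n; here n = 4, so the Dynkin diagram is a chain of 4 nodes with single edges (A_4). Hence the type is A_4.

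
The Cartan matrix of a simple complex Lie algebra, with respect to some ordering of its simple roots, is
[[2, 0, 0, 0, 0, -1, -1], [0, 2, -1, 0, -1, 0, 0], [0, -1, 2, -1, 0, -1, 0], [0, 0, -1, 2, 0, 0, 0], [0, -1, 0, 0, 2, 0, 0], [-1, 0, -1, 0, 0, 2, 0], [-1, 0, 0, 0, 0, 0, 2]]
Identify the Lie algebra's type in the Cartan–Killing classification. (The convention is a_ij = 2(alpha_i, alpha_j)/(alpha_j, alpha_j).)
E_7

The matrix has rank 7 with 2's on the diagonal. Reading the off-diagonal entries as Dynkin edges (a single edge where a_ij = a_ji = -1; a double or triple edge where a_ij * a_ji = 2 or 3), the diagram is a chain of 6 nodes with one extra node attached to the third node from one end (E_7). One simple-root ordering that puts it in standard form is (alpha_5, alpha_4, alpha_2, alpha_3, alpha_6, alpha_1, alpha_7). So the algebra is type E_7.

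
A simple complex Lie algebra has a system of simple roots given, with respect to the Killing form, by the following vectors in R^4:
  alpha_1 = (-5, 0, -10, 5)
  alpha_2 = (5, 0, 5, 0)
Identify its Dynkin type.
Compute the Cartan integers a_ij = 2(alpha_i, alpha_j)/(alpha_j, alpha_j); the resulting 2x2 Cartan matrix is
[[2, -3], [-1, 2]].
The roots have two lengths (squared-length ratio 3:1); the short ones are alpha_{2}. The associated Dynkin diagram is two nodes joined by a triple edge (G_2), so the type is G_2.

G_2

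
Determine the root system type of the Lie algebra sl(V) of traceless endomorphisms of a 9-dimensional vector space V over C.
A_8

This is sl(9), which has dimension 9^2 - 1 = 80 and rank 9 - 1 = 8 (a Cartan subalgebra is the diagonal traceless matrices). In the classification of classical Lie algebras, the special linear algebra sl(n+1) has type A_n; here n = 8, so the Dynkin diagram is a chain of 8 nodes with single edges (A_8). Hence the type is A_8.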